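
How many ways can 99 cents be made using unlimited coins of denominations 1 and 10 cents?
Coefficient of x^99 in 1/(1-x^1) · 1/(1-x^10). Use j coins of 10 for j = 0..⌊99/10⌋ = 9, the rest in 1s: 9 + 1 = 10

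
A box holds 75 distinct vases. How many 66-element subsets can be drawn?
C(75,66) = 75!/(66!×9!) = 125595622175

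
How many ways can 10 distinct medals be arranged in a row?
10! = 3628800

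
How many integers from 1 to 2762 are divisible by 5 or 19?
⌊2762/5⌋ + ⌊2762/19⌋ - ⌊2762/95⌋ = 552 + 145 - 29 = 668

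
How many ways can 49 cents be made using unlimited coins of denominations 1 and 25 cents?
Coefficient of x^49 in 1/(1-x^1) · 1/(1-x^25). Use j coins of 25 for j = 0..⌊49/25⌋ = 1, the rest in 1s: 1 + 1 = 2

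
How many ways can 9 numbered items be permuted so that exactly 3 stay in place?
Choose the 3 fixed points C(9,3) = 84, derange the rest: !6 = Σ_{j=0}^{6} (-1)^j·6!/j! = 720 - 720 + 360 - 120 + 30 - 6 + 1 = 265. Product = 84 × 265 = 22260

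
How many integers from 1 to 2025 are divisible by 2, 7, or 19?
⌊2025/2⌋+⌊2025/7⌋+⌊2025/19⌋ - ⌊2025/14⌋-⌊2025/38⌋-⌊2025/133⌋ + ⌊2025/266⌋ = 1012+289+106 - 144-53-15 + 7 = 1202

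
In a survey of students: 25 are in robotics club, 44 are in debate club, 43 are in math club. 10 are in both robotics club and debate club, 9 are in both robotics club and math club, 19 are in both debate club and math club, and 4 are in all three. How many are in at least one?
|A∪B∪C| = 25+44+43-10-9-19+4 = 78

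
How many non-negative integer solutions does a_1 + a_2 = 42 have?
C(42+2-1, 2-1) = C(43, 1) = 43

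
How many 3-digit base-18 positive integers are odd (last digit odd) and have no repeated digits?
Last∈{1,3,5,7,9,11,13,15,17}. Last=0: 0. Last nonzero: 9×16×P(16,1) = 2304. Total = 2304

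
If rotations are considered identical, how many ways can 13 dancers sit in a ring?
Circular: fix one position, arrange the rest. (13-1)! = 479001600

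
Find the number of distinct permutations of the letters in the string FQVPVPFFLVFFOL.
14! / (3! × 1! × 2! × 5! × 1! × 2!) = 30270240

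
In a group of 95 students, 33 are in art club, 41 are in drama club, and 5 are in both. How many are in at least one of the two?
|A∪B| = |A| + |B| - |A∩B| = 33 + 41 - 5 = 69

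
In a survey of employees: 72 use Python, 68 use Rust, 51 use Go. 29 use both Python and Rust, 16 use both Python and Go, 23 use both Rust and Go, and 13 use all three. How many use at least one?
|A∪B∪C| = 72+68+51-29-16-23+13 = 136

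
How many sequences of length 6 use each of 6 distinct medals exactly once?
6! = 720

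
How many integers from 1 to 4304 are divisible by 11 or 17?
⌊4304/11⌋ + ⌊4304/17⌋ - ⌊4304/187⌋ = 391 + 253 - 23 = 621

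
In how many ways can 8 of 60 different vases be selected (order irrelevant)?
C(60,8) = 60!/(8!×52!) = 2558620845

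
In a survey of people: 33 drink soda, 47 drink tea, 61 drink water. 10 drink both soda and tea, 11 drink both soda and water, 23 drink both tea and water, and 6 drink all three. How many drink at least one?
|A∪B∪C| = 33+47+61-10-11-23+6 = 103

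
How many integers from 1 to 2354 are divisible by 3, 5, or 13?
⌊2354/3⌋+⌊2354/5⌋+⌊2354/13⌋ - ⌊2354/15⌋-⌊2354/39⌋-⌊2354/65⌋ + ⌊2354/195⌋ = 784+470+181 - 156-60-36 + 12 = 1195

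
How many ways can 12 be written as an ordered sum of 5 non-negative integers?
C(12+5-1, 5-1) = C(16, 4) = 1820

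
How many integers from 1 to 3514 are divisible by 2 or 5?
⌊3514/2⌋ + ⌊3514/5⌋ - ⌊3514/10⌋ = 1757 + 702 - 351 = 2108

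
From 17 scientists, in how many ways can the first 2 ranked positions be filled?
P(17,2) = 17!/(17-2)! = 272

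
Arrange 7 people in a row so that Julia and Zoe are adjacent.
Treat as block: (7-1)! × 2! = 720 × 2 = 1440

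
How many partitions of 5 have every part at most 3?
Let r_j(i) = number of partitions of i into parts ≤ j, for i = 0..5. r_1(i) = 1 for all i; r_j(i) = r_{j-1}(i) + r_j(i-j). Rows j = 2..3: ≤2: 1 1 2 2 3 3; ≤3: 1 1 2 3 4 5. r_3(5) = 5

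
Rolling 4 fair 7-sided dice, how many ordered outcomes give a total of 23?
Coefficient of x^23 in (x + x² + ... + x^7)^4. By inclusion-exclusion on dice exceeding 7: Σ_j (-1)^j C(4,j)·C(23-1-7j, 3) = C(4,0)·C(22,3) - C(4,1)·C(15,3) + C(4,2)·C(8,3) = 1·1540 - 4·455 + 6·56 = 56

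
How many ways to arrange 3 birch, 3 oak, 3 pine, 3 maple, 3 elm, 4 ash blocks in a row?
19! / (3! × 3! × 3! × 3! × 3! × 4!) = 651819168000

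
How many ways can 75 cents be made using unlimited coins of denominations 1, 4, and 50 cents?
Coefficient of x^75 in 1/(1-x^1) · 1/(1-x^4) · 1/(1-x^50). Case on j = number of 50-cent coins (j = 0..1); remainder r = 75 - 50j is made from {1,4} in ⌊r/4⌋+1 ways. r = 75, 25 → 19 + 7 = 26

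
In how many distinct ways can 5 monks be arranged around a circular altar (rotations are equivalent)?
Circular: fix one position, arrange the rest. (5-1)! = 24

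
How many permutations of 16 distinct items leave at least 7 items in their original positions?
Exactly j fixed points: C(16,j)·!(16-j); sum over j ≥ 7 (derangement numbers via !m = (m-1)·(!(m-1) + !(m-2)): !0..!9 = 1, 0, 1, 2, 9, 44, 265, 1854, 14833, 133496). Σ_{j=7}^{16} C(16,j)·!(16-j) = C(16,7)·!9 + C(16,8)·!8 + C(16,9)·!7 + C(16,10)·!6 + C(16,11)·!5 + C(16,12)·!4 + C(16,13)·!3 + C(16,14)·!2 + C(16,15)·!1 + C(16,16)·!0 = 11440·133496 + 12870·14833 + 11440·1854 + 8008·265 + 4368·44 + 1820·9 + 560·2 + 120·1 + 16·0 + 1·1 = 1741636643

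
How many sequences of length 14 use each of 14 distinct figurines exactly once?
14! = 87178291200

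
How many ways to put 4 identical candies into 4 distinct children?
C(4+4-1, 4-1) = C(7, 3) = 35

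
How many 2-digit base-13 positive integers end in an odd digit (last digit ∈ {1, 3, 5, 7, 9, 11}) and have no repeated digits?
Last∈{1,3,5,7,9,11}. Last=0: 0. Last nonzero: 6×11×P(11,0) = 66. Total = 66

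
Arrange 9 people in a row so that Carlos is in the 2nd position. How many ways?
Fix one position: (9-1)! = 40320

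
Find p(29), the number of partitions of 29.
Pentagonal recurrence p(n) = p(n-1) + p(n-2) - p(n-5) - p(n-7) + p(n-12) + p(n-15) - ... gives p(0..28) = 1, 1, 2, 3, 5, 7, 11, 15, 22, 30, 42, 56, 77, 101, 135, 176, 231, 297, 385, 490, 627, 792, 1002, 1255, 1575, 1958, 2436, 3010, 3718. p(29) = p(28) + p(27) - p(24) - p(22) + p(17) + p(14) - p(7) - p(3) = 3718 + 3010 - 1575 - 1002 + 297 + 135 - 15 - 3 = 4565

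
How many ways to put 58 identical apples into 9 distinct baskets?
C(58+9-1, 9-1) = C(66, 8) = 5743572120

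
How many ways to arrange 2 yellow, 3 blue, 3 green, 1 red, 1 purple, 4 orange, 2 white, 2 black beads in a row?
18! / (2! × 3! × 3! × 1! × 1! × 4! × 2! × 2!) = 926269344000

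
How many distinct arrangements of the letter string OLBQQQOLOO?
10! / (2! × 3! × 4! × 1!) = 12600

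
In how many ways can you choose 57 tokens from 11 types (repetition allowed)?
C(57+11-1, 11-1) = C(67, 10) = 247994680648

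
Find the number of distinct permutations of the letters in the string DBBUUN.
6! / (2! × 2! × 1! × 1!) = 180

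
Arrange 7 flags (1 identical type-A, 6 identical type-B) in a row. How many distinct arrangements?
7! / (1! × 6!) = 7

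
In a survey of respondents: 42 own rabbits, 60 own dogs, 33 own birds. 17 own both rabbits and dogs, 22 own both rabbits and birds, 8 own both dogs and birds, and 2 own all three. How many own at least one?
|A∪B∪C| = 42+60+33-17-22-8+2 = 90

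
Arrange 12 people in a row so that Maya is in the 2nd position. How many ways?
Fix one position: (12-1)! = 39916800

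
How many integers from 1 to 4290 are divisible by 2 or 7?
⌊4290/2⌋ + ⌊4290/7⌋ - ⌊4290/14⌋ = 2145 + 612 - 306 = 2451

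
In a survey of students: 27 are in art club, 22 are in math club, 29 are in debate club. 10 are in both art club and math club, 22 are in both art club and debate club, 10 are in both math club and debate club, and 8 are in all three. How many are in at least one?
|A∪B∪C| = 27+22+29-10-22-10+8 = 44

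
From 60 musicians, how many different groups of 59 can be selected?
C(60,59) = 60!/(59!×1!) = 60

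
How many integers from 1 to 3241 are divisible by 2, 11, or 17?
⌊3241/2⌋+⌊3241/11⌋+⌊3241/17⌋ - ⌊3241/22⌋-⌊3241/34⌋-⌊3241/187⌋ + ⌊3241/374⌋ = 1620+294+190 - 147-95-17 + 8 = 1853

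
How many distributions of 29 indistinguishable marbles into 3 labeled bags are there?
C(29+3-1, 3-1) = C(31, 2) = 465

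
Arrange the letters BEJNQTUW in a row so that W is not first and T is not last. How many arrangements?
By inclusion-exclusion: 8! - 2×(8-1)! + (8-2)! = 40320 - 10080 + 720 = 30960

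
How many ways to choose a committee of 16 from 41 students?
C(41,16) = 41!/(16!×25!) = 103077446706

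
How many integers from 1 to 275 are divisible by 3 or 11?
⌊275/3⌋ + ⌊275/11⌋ - ⌊275/33⌋ = 91 + 25 - 8 = 108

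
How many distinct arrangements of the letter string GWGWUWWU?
8! / (2! × 2! × 4!) = 420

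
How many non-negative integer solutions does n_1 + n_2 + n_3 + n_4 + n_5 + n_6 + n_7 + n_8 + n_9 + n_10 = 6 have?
C(6+10-1, 10-1) = C(15, 9) = 5005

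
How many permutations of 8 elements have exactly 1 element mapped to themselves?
Choose the 1 fixed point C(8,1) = 8, derange the rest: !7 = Σ_{j=0}^{7} (-1)^j·7!/j! = 5040 - 5040 + 2520 - 840 + 210 - 42 + 7 - 1 = 1854. Product = 8 × 1854 = 14832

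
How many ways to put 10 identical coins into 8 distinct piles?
C(10+8-1, 8-1) = C(17, 7) = 19448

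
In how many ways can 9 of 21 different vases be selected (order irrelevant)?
C(21,9) = 21!/(9!×12!) = 293930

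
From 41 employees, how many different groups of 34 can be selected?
C(41,34) = 41!/(34!×7!) = 22481940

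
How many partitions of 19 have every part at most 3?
Let r_j(i) = number of partitions of i into parts ≤ j, for i = 0..19. r_1(i) = 1 for all i; r_j(i) = r_{j-1}(i) + r_j(i-j). Rows j = 2..3: ≤2: 1 1 2 2 3 3 4 4 5 5 6 6 7 7 8 8 9 9 10 10; ≤3: 1 1 2 3 4 5 7 8 10 12 14 16 19 21 24 27 30 33 37 40. r_3(19) = 40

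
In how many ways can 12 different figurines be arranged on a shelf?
12! = 479001600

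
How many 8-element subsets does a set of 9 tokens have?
C(9,8) = 9!/(8!×1!) = 9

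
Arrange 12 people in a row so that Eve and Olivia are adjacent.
Treat as block: (12-1)! × 2! = 39916800 × 2 = 79833600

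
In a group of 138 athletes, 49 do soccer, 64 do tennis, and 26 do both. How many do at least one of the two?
|A∪B| = |A| + |B| - |A∩B| = 49 + 64 - 26 = 87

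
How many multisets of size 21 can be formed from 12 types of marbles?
C(21+12-1, 12-1) = C(32, 11) = 129024480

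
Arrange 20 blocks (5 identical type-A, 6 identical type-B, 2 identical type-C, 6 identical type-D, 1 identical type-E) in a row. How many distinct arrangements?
20! / (5! × 6! × 2! × 6! × 1!) = 19554575040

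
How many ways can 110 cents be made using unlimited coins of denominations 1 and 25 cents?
Coefficient of x^110 in 1/(1-x^1) · 1/(1-x^25). Use j coins of 25 for j = 0..⌊110/25⌋ = 4, the rest in 1s: 4 + 1 = 5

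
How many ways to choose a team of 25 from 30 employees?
C(30,25) = 30!/(25!×5!) = 142506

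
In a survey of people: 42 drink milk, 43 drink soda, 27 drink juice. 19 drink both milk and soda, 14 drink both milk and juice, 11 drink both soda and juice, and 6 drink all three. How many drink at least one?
|A∪B∪C| = 42+43+27-19-14-11+6 = 74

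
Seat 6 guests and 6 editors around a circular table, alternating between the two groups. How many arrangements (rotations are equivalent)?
Fix one of the guests: (6-1)! ways for the remaining guests, × 6! ways for the editors = 120 × 720 = 86400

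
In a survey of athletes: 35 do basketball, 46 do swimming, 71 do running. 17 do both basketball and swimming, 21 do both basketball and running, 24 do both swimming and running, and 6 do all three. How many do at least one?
|A∪B∪C| = 35+46+71-17-21-24+6 = 96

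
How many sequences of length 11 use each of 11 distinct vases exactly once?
11! = 39916800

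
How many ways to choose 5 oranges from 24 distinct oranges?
C(24,5) = 24!/(5!×19!) = 42504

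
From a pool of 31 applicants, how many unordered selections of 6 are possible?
C(31,6) = 31!/(6!×25!) = 736281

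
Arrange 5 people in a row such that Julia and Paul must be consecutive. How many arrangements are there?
Treat the 2 as one block: (5-2+1)! × 2! = 24 × 2 = 48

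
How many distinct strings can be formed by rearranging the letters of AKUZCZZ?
7! / (3! × 1! × 1! × 1! × 1!) = 840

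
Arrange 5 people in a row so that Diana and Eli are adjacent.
Treat as block: (5-1)! × 2! = 24 × 2 = 48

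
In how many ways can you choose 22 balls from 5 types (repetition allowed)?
C(22+5-1, 5-1) = C(26, 4) = 14950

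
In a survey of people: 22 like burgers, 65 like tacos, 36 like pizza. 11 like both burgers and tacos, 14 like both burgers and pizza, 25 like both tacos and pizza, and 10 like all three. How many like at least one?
|A∪B∪C| = 22+65+36-11-14-25+10 = 83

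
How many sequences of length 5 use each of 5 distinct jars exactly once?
5! = 120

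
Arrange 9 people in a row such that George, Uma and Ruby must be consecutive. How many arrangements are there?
Treat the 3 as one block: (9-3+1)! × 3! = 5040 × 6 = 30240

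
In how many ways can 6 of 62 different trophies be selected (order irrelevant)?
C(62,6) = 62!/(6!×56!) = 61474519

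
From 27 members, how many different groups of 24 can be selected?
C(27,24) = 27!/(24!×3!) = 2925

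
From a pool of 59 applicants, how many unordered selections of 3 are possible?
C(59,3) = 59!/(3!×56!) = 32509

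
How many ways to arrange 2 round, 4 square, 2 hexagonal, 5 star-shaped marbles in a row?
13! / (2! × 4! × 2! × 5!) = 540540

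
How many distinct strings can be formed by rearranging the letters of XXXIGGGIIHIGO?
13! / (4! × 4! × 1! × 3! × 1!) = 1801800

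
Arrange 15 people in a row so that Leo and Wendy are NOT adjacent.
Total - adjacent = 15! - (15-1)!×2 = 1307674368000 - 174356582400 = 1133317785600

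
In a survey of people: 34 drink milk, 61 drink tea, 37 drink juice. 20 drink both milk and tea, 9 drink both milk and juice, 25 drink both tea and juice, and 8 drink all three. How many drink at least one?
|A∪B∪C| = 34+61+37-20-9-25+8 = 86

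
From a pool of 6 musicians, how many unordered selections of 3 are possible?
C(6,3) = 6!/(3!×3!) = 20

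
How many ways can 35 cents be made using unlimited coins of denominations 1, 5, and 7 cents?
Coefficient of x^35 in 1/(1-x^1) · 1/(1-x^5) · 1/(1-x^7). Case on j = number of 7-cent coins (j = 0..5); remainder r = 35 - 7j is made from {1,5} in ⌊r/5⌋+1 ways. r = 35, 28, 21, 14, 7, 0 → 8 + 6 + 5 + 3 + 2 + 1 = 25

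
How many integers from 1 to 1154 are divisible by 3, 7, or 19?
⌊1154/3⌋+⌊1154/7⌋+⌊1154/19⌋ - ⌊1154/21⌋-⌊1154/57⌋-⌊1154/133⌋ + ⌊1154/399⌋ = 384+164+60 - 54-20-8 + 2 = 528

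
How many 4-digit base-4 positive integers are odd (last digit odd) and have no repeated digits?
Last∈{1,3}. Last=0: 0. Last nonzero: 2×2×P(2,2) = 8. Total = 8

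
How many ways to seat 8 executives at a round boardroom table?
Circular: fix one position, arrange the rest. (8-1)! = 5040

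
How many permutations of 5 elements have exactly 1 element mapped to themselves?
Choose the 1 fixed point C(5,1) = 5, derange the rest: !4 = Σ_{j=0}^{4} (-1)^j·4!/j! = 24 - 24 + 12 - 4 + 1 = 9. Product = 5 × 9 = 45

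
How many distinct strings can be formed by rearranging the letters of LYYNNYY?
7! / (4! × 1! × 2!) = 105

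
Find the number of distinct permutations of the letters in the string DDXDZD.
6! / (4! × 1! × 1!) = 30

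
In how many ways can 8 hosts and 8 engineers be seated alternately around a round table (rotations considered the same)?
Fix one of the hosts: (8-1)! ways for the remaining hosts, × 8! ways for the engineers = 5040 × 40320 = 203212800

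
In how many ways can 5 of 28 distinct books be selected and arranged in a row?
P(28,5) = 28!/(28-5)! = 11793600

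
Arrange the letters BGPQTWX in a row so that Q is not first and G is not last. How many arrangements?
By inclusion-exclusion: 7! - 2×(7-1)! + (7-2)! = 5040 - 1440 + 120 = 3720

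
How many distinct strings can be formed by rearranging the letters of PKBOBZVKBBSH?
12! / (1! × 2! × 4! × 1! × 1! × 1! × 1! × 1!) = 9979200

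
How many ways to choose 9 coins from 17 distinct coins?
C(17,9) = 17!/(9!×8!) = 24310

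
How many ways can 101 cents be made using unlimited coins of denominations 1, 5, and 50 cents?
Coefficient of x^101 in 1/(1-x^1) · 1/(1-x^5) · 1/(1-x^50). Case on j = number of 50-cent coins (j = 0..2); remainder r = 101 - 50j is made from {1,5} in ⌊r/5⌋+1 ways. r = 101, 51, 1 → 21 + 11 + 1 = 33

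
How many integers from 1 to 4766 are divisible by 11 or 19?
⌊4766/11⌋ + ⌊4766/19⌋ - ⌊4766/209⌋ = 433 + 250 - 22 = 661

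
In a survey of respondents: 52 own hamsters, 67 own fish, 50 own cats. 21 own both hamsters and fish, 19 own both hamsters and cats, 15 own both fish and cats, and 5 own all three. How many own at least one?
|A∪B∪C| = 52+67+50-21-19-15+5 = 119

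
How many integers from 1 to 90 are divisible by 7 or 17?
⌊90/7⌋ + ⌊90/17⌋ - ⌊90/119⌋ = 12 + 5 - 0 = 17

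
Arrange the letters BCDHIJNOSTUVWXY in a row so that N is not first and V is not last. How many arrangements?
By inclusion-exclusion: 15! - 2×(15-1)! + (15-2)! = 1307674368000 - 174356582400 + 6227020800 = 1139544806400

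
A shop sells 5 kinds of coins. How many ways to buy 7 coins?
C(7+5-1, 5-1) = C(11, 4) = 330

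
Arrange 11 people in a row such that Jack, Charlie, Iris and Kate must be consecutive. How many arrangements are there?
Treat the 4 as one block: (11-4+1)! × 4! = 40320 × 24 = 967680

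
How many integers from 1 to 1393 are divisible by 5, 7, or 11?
⌊1393/5⌋+⌊1393/7⌋+⌊1393/11⌋ - ⌊1393/35⌋-⌊1393/55⌋-⌊1393/77⌋ + ⌊1393/385⌋ = 278+199+126 - 39-25-18 + 3 = 524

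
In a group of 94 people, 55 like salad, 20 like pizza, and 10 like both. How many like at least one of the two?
|A∪B| = |A| + |B| - |A∩B| = 55 + 20 - 10 = 65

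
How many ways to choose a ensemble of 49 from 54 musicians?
C(54,49) = 54!/(49!×5!) = 3162510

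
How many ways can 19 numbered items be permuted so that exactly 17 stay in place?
Choose the 17 fixed points C(19,17) = 171, derange the rest: !2 = Σ_{j=0}^{2} (-1)^j·2!/j! = 2 - 2 + 1 = 1. Product = 171 × 1 = 171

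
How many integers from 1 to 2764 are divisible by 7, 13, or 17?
⌊2764/7⌋+⌊2764/13⌋+⌊2764/17⌋ - ⌊2764/91⌋-⌊2764/119⌋-⌊2764/221⌋ + ⌊2764/1547⌋ = 394+212+162 - 30-23-12 + 1 = 704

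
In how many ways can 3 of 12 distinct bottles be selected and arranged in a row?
P(12,3) = 12!/(12-3)! = 1320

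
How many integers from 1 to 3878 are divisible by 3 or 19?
⌊3878/3⌋ + ⌊3878/19⌋ - ⌊3878/57⌋ = 1292 + 204 - 68 = 1428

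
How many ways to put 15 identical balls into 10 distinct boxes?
C(15+10-1, 10-1) = C(24, 9) = 1307504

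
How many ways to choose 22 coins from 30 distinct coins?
C(30,22) = 30!/(22!×8!) = 5852925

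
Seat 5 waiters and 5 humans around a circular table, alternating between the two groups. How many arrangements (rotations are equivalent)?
Fix one of the waiters: (5-1)! ways for the remaining waiters, × 5! ways for the humans = 24 × 120 = 2880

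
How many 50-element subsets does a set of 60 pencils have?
C(60,50) = 60!/(50!×10!) = 75394027566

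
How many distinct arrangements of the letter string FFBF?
4! / (3! × 1!) = 4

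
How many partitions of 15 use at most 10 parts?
By conjugation, equals partitions of 15 into parts ≤ 10. Let r_j(i) = number of partitions of i into parts ≤ j, for i = 0..15. r_1(i) = 1 for all i; r_j(i) = r_{j-1}(i) + r_j(i-j). Rows j = 2..10: ≤2: 1 1 2 2 3 3 4 4 5 5 6 6 7 7 8 8; ≤3: 1 1 2 3 4 5 7 8 10 12 14 16 19 21 24 27; ≤4: 1 1 2 3 5 6 9 11 15 18 23 27 34 39 47 54; ≤5: 1 1 2 3 5 7 10 13 18 23 30 37 47 57 70 84; ≤6: 1 1 2 3 5 7 11 14 20 26 35 44 58 71 90 110; ≤7: 1 1 2 3 5 7 11 15 21 28 38 49 65 82 105 131; ≤8: 1 1 2 3 5 7 11 15 22 29 40 52 70 89 116 146; ≤9: 1 1 2 3 5 7 11 15 22 30 41 54 73 94 123 157; ≤10: 1 1 2 3 5 7 11 15 22 30 42 55 75 97 128 164. r_10(15) = 164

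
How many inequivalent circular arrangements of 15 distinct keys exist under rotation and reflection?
(15-1)!/2 = 87178291200/2 = 43589145600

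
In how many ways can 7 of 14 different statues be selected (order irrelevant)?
C(14,7) = 14!/(7!×7!) = 3432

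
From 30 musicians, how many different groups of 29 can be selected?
C(30,29) = 30!/(29!×1!) = 30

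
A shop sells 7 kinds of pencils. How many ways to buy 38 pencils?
C(38+7-1, 7-1) = C(44, 6) = 7059052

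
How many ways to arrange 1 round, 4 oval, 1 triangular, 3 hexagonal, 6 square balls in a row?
15! / (1! × 4! × 1! × 3! × 6!) = 12612600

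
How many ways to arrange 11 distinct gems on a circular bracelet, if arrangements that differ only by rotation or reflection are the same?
(11-1)!/2 = 3628800/2 = 1814400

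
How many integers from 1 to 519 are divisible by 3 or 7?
⌊519/3⌋ + ⌊519/7⌋ - ⌊519/21⌋ = 173 + 74 - 24 = 223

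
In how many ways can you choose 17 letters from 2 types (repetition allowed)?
C(17+2-1, 2-1) = C(18, 1) = 18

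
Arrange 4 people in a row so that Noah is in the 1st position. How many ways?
Fix one position: (4-1)! = 6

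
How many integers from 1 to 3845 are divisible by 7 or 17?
⌊3845/7⌋ + ⌊3845/17⌋ - ⌊3845/119⌋ = 549 + 226 - 32 = 743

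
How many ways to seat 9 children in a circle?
Circular: fix one position, arrange the rest. (9-1)! = 40320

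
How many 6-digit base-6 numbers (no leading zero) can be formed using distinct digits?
First digit: 5 choices (nonzero). Then descending: 5 × 5 × 4 × 3 × 2 × 1 = 600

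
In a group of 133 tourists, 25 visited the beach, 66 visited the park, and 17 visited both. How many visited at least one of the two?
|A∪B| = |A| + |B| - |A∩B| = 25 + 66 - 17 = 74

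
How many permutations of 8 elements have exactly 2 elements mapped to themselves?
Choose the 2 fixed points C(8,2) = 28, derange the rest: !6 = Σ_{j=0}^{6} (-1)^j·6!/j! = 720 - 720 + 360 - 120 + 30 - 6 + 1 = 265. Product = 28 × 265 = 7420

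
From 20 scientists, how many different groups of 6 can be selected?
C(20,6) = 20!/(6!×14!) = 38760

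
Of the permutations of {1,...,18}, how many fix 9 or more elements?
Exactly j fixed points: C(18,j)·!(18-j); sum over j ≥ 9 (derangement numbers via !m = (m-1)·(!(m-1) + !(m-2)): !0..!9 = 1, 0, 1, 2, 9, 44, 265, 1854, 14833, 133496). Σ_{j=9}^{18} C(18,j)·!(18-j) = C(18,9)·!9 + C(18,10)·!8 + C(18,11)·!7 + C(18,12)·!6 + C(18,13)·!5 + C(18,14)·!4 + C(18,15)·!3 + C(18,16)·!2 + C(18,17)·!1 + C(18,18)·!0 = 48620·133496 + 43758·14833 + 31824·1854 + 18564·265 + 8568·44 + 3060·9 + 816·2 + 153·1 + 18·0 + 1·1 = 7203965408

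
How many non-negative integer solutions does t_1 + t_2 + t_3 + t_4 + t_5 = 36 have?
C(36+5-1, 5-1) = C(40, 4) = 91390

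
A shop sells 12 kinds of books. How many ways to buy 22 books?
C(22+12-1, 12-1) = C(33, 11) = 193536720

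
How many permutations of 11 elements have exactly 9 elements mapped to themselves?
Choose the 9 fixed points C(11,9) = 55, derange the rest: !2 = Σ_{j=0}^{2} (-1)^j·2!/j! = 2 - 2 + 1 = 1. Product = 55 × 1 = 55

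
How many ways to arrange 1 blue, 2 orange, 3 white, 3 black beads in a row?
9! / (1! × 2! × 3! × 3!) = 5040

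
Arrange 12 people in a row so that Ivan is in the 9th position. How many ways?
Fix one position: (12-1)! = 39916800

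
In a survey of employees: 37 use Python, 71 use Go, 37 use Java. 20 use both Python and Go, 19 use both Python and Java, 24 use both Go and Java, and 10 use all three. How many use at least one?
|A∪B∪C| = 37+71+37-20-19-24+10 = 92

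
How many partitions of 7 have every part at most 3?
Let r_j(i) = number of partitions of i into parts ≤ j, for i = 0..7. r_1(i) = 1 for all i; r_j(i) = r_{j-1}(i) + r_j(i-j). Rows j = 2..3: ≤2: 1 1 2 2 3 3 4 4; ≤3: 1 1 2 3 4 5 7 8. r_3(7) = 8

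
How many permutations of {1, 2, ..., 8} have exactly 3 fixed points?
Choose the 3 fixed points C(8,3) = 56, derange the rest: !5 = Σ_{j=0}^{5} (-1)^j·5!/j! = 120 - 120 + 60 - 20 + 5 - 1 = 44. Product = 56 × 44 = 2464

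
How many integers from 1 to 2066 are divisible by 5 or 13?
⌊2066/5⌋ + ⌊2066/13⌋ - ⌊2066/65⌋ = 413 + 158 - 31 = 540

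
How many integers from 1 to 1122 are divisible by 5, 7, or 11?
⌊1122/5⌋+⌊1122/7⌋+⌊1122/11⌋ - ⌊1122/35⌋-⌊1122/55⌋-⌊1122/77⌋ + ⌊1122/385⌋ = 224+160+102 - 32-20-14 + 2 = 422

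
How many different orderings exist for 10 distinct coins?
10! = 3628800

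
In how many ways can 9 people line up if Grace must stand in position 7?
Fix one position: (9-1)! = 40320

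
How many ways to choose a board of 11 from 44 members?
C(44,11) = 44!/(11!×33!) = 7669339132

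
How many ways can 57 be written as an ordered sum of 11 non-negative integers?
C(57+11-1, 11-1) = C(67, 10) = 247994680648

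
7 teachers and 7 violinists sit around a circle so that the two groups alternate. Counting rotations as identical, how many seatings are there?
Fix one of the teachers: (7-1)! ways for the remaining teachers, × 7! ways for the violinists = 720 × 5040 = 3628800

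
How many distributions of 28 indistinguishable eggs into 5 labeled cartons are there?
C(28+5-1, 5-1) = C(32, 4) = 35960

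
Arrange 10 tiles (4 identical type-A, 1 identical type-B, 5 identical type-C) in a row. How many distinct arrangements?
10! / (4! × 1! × 5!) = 1260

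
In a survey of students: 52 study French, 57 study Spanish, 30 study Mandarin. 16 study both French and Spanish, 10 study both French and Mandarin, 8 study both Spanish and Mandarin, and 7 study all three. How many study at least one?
|A∪B∪C| = 52+57+30-16-10-8+7 = 112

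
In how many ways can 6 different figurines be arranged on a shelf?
6! = 720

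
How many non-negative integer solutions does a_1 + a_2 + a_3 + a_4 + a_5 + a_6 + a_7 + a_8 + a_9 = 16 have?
C(16+9-1, 9-1) = C(24, 8) = 735471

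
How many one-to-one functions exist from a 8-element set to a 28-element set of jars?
P(28,8) = 28!/(28-8)! = 125318793600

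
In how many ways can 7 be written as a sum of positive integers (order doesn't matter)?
Pentagonal recurrence p(n) = p(n-1) + p(n-2) - p(n-5) - p(n-7) + p(n-12) + p(n-15) - ... gives p(0..6) = 1, 1, 2, 3, 5, 7, 11. p(7) = p(6) + p(5) - p(2) - p(0) = 11 + 7 - 2 - 1 = 15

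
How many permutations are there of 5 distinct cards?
5! = 120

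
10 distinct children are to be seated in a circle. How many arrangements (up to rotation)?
Circular: fix one position, arrange the rest. (10-1)! = 362880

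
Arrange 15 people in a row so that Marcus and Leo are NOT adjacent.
Total - adjacent = 15! - (15-1)!×2 = 1307674368000 - 174356582400 = 1133317785600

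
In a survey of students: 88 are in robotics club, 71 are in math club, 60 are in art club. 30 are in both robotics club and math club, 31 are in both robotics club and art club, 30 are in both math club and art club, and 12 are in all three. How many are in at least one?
|A∪B∪C| = 88+71+60-30-31-30+12 = 140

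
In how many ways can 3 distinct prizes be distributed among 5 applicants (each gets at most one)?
P(5,3) = 5!/(5-3)! = 60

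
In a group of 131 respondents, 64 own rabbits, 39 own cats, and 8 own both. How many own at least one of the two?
|A∪B| = |A| + |B| - |A∩B| = 64 + 39 - 8 = 95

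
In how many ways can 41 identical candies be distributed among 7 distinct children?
C(41+7-1, 7-1) = C(47, 6) = 10737573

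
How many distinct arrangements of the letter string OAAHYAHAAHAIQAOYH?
17! / (2! × 2! × 1! × 7! × 4! × 1!) = 735134400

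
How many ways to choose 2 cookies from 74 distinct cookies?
C(74,2) = 74!/(2!×72!) = 2701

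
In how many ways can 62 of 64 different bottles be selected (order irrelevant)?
C(64,62) = 64!/(62!×2!) = 2016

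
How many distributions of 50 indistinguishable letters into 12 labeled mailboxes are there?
C(50+12-1, 12-1) = C(61, 11) = 418094152866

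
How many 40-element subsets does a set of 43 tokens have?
C(43,40) = 43!/(40!×3!) = 12341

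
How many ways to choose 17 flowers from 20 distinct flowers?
C(20,17) = 20!/(17!×3!) = 1140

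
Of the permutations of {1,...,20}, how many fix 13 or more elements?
Exactly j fixed points: C(20,j)·!(20-j); sum over j ≥ 13 (derangement numbers via !m = (m-1)·(!(m-1) + !(m-2)): !0..!7 = 1, 0, 1, 2, 9, 44, 265, 1854). Σ_{j=13}^{20} C(20,j)·!(20-j) = C(20,13)·!7 + C(20,14)·!6 + C(20,15)·!5 + C(20,16)·!4 + C(20,17)·!3 + C(20,18)·!2 + C(20,19)·!1 + C(20,20)·!0 = 77520·1854 + 38760·265 + 15504·44 + 4845·9 + 1140·2 + 190·1 + 20·0 + 1·1 = 154721732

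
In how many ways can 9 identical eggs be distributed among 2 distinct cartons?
C(9+2-1, 2-1) = C(10, 1) = 10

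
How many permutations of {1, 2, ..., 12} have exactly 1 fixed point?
Choose the 1 fixed point C(12,1) = 12, derange the rest: !11 = Σ_{j=0}^{11} (-1)^j·11!/j! = 39916800 - 39916800 + 19958400 - 6652800 + 1663200 - 332640 + 55440 - 7920 + 990 - 110 + 11 - 1 = 14684570. Product = 12 × 14684570 = 176214840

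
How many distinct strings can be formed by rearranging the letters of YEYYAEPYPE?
10! / (2! × 1! × 3! × 4!) = 12600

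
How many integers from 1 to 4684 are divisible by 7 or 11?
⌊4684/7⌋ + ⌊4684/11⌋ - ⌊4684/77⌋ = 669 + 425 - 60 = 1034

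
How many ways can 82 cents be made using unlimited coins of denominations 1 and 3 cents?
Coefficient of x^82 in 1/(1-x^1) · 1/(1-x^3). Use j coins of 3 for j = 0..⌊82/3⌋ = 27, the rest in 1s: 27 + 1 = 28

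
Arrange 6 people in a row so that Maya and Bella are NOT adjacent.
Total - adjacent = 6! - (6-1)!×2 = 720 - 240 = 480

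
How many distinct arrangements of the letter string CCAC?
4! / (1! × 3!) = 4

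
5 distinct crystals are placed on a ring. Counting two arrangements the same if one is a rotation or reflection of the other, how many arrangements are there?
(5-1)!/2 = 24/2 = 12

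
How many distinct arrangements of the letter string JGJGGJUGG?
9! / (5! × 1! × 3!) = 504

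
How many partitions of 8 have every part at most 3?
Let r_j(i) = number of partitions of i into parts ≤ j, for i = 0..8. r_1(i) = 1 for all i; r_j(i) = r_{j-1}(i) + r_j(i-j). Rows j = 2..3: ≤2: 1 1 2 2 3 3 4 4 5; ≤3: 1 1 2 3 4 5 7 8 10. r_3(8) = 10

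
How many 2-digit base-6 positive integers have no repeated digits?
First digit: 5 choices (nonzero). Then descending: 5 × 5 = 25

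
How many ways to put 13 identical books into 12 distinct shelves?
C(13+12-1, 12-1) = C(24, 11) = 2496144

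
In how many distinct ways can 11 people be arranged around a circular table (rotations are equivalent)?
Circular: fix one position, arrange the rest. (11-1)! = 3628800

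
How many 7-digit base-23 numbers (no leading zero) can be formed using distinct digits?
First digit: 22 choices (nonzero). Then descending: 22 × 22 × 21 × 20 × 19 × 18 × 17 = 1181869920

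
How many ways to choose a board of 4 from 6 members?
C(6,4) = 6!/(4!×2!) = 15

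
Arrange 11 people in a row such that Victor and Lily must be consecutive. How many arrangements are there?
Treat the 2 as one block: (11-2+1)! × 2! = 3628800 × 2 = 7257600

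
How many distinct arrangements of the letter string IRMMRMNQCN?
10! / (2! × 1! × 3! × 2! × 1! × 1!) = 151200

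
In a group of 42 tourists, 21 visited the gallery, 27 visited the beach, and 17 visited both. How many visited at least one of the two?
|A∪B| = |A| + |B| - |A∩B| = 21 + 27 - 17 = 31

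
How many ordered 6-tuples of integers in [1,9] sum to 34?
Coefficient of x^34 in (x + x² + ... + x^9)^6. By inclusion-exclusion on dice exceeding 9: Σ_j (-1)^j C(6,j)·C(34-1-9j, 5) = C(6,0)·C(33,5) - C(6,1)·C(24,5) + C(6,2)·C(15,5) - C(6,3)·C(6,5) = 1·237336 - 6·42504 + 15·3003 - 20·6 = 27237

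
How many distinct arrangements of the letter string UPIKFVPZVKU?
11! / (2! × 1! × 2! × 1! × 2! × 2! × 1!) = 2494800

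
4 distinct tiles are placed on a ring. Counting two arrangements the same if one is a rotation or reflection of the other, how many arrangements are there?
(4-1)!/2 = 6/2 = 3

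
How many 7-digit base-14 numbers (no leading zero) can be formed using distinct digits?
First digit: 13 choices (nonzero). Then descending: 13 × 13 × 12 × 11 × 10 × 9 × 8 = 16061760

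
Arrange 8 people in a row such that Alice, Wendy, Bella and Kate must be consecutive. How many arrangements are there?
Treat the 4 as one block: (8-4+1)! × 4! = 120 × 24 = 2880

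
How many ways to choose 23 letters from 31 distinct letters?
C(31,23) = 31!/(23!×8!) = 7888725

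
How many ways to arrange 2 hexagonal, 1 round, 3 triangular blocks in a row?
6! / (2! × 1! × 3!) = 60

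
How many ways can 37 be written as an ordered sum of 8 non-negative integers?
C(37+8-1, 8-1) = C(44, 7) = 38320568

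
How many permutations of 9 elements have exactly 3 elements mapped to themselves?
Choose the 3 fixed points C(9,3) = 84, derange the rest: !6 = Σ_{j=0}^{6} (-1)^j·6!/j! = 720 - 720 + 360 - 120 + 30 - 6 + 1 = 265. Product = 84 × 265 = 22260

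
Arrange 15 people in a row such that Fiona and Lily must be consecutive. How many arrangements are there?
Treat the 2 as one block: (15-2+1)! × 2! = 87178291200 × 2 = 174356582400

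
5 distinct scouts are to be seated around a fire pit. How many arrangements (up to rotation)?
Circular: fix one position, arrange the rest. (5-1)! = 24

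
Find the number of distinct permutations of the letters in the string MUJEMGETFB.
10! / (1! × 1! × 1! × 1! × 2! × 1! × 1! × 2!) = 907200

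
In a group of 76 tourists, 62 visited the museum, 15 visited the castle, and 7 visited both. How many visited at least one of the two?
|A∪B| = |A| + |B| - |A∩B| = 62 + 15 - 7 = 70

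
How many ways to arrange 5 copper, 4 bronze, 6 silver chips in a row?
15! / (5! × 4! × 6!) = 630630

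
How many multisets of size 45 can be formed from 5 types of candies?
C(45+5-1, 5-1) = C(49, 4) = 211876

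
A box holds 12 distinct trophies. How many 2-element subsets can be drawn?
C(12,2) = 12!/(2!×10!) = 66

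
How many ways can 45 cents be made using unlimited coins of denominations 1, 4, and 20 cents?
Coefficient of x^45 in 1/(1-x^1) · 1/(1-x^4) · 1/(1-x^20). Case on j = number of 20-cent coins (j = 0..2); remainder r = 45 - 20j is made from {1,4} in ⌊r/4⌋+1 ways. r = 45, 25, 5 → 12 + 7 + 2 = 21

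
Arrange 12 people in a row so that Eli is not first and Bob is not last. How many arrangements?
By inclusion-exclusion: 12! - 2×(12-1)! + (12-2)! = 479001600 - 79833600 + 3628800 = 402796800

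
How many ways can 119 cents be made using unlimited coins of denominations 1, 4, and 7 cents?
Coefficient of x^119 in 1/(1-x^1) · 1/(1-x^4) · 1/(1-x^7). Case on j = number of 7-cent coins (j = 0..17); remainder r = 119 - 7j is made from {1,4} in ⌊r/4⌋+1 ways. r = 119, 112, 105, 98, 91, 84, 77, 70, 63, 56, 49, 42, 35, 28, 21, 14, 7, 0 → 30 + 29 + 27 + 25 + 23 + 22 + 20 + 18 + 16 + 15 + 13 + 11 + 9 + 8 + 6 + 4 + 2 + 1 = 279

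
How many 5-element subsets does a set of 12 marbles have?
C(12,5) = 12!/(5!×7!) = 792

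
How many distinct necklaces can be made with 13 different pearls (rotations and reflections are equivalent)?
(13-1)!/2 = 479001600/2 = 239500800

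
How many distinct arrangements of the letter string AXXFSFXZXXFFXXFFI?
17! / (1! × 1! × 6! × 7! × 1! × 1!) = 98017920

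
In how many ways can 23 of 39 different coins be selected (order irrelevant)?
C(39,23) = 39!/(23!×16!) = 37711260990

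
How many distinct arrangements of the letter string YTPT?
4! / (1! × 2! × 1!) = 12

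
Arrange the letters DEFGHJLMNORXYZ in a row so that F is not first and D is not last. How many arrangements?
By inclusion-exclusion: 14! - 2×(14-1)! + (14-2)! = 87178291200 - 12454041600 + 479001600 = 75203251200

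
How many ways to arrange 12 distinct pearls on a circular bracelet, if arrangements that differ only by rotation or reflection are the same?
(12-1)!/2 = 39916800/2 = 19958400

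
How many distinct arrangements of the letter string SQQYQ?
5! / (1! × 1! × 3!) = 20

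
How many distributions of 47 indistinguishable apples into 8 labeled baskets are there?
C(47+8-1, 8-1) = C(54, 7) = 177100560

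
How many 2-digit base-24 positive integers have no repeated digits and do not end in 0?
Last digit: 23 nonzero choices. First digit: 22 (nonzero, ≠last). Middle 0: P(22,0) = 1. Total = 506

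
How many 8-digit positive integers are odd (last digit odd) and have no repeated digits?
Last∈{1,3,5,7,9}. Last=0: 0. Last nonzero: 5×8×P(8,6) = 806400. Total = 806400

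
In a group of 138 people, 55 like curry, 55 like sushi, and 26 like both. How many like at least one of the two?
|A∪B| = |A| + |B| - |A∩B| = 55 + 55 - 26 = 84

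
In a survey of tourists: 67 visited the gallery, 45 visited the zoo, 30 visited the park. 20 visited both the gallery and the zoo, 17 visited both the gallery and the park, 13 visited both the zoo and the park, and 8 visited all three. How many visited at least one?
|A∪B∪C| = 67+45+30-20-17-13+8 = 100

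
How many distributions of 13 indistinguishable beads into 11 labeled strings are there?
C(13+11-1, 11-1) = C(23, 10) = 1144066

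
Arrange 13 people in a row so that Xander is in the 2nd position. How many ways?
Fix one position: (13-1)! = 479001600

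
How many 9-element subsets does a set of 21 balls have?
C(21,9) = 21!/(9!×12!) = 293930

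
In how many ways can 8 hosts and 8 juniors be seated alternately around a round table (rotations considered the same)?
Fix one of the hosts: (8-1)! ways for the remaining hosts, × 8! ways for the juniors = 5040 × 40320 = 203212800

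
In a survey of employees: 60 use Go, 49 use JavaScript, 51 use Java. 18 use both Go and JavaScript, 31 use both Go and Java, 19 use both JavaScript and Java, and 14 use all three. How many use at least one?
|A∪B∪C| = 60+49+51-18-31-19+14 = 106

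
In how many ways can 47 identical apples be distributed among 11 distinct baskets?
C(47+11-1, 11-1) = C(57, 10) = 43183019880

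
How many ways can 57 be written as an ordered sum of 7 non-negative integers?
C(57+7-1, 7-1) = C(63, 6) = 67945521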